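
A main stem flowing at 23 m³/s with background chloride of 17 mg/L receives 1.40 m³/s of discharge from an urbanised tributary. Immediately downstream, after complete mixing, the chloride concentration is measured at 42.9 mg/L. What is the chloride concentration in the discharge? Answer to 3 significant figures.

468 mg/L

Mass balance: 23.00·17.00 + 1.400·Cₑ = 24.40·42.90
→ Cₑ = (24.40·42.90 − 23.00·17.00) / 1.400 = 468.4 mg/L.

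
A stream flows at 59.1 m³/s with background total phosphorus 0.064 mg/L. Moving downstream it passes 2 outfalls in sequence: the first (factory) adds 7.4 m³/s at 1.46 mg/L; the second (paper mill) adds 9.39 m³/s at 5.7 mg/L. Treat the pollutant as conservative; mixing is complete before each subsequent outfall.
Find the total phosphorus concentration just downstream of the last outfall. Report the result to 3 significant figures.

0.897 mg/L

Below outfall 1: Q → 66.50 m³/s, C = (59.10·0.06400 + 7.400·1.460)/66.50 = 0.2193 mg/L.
Below outfall 2: Q → 75.89 m³/s, C = (66.50·0.2193 + 9.390·5.700)/75.89 = 0.8975 mg/L.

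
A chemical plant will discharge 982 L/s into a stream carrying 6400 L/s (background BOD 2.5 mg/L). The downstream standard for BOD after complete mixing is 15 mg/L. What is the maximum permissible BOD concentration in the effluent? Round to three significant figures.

At the limit, (Qr·Cr + Qe·Cₑ)/(Qr + Qe) = 15:
Cₑ = (7382·15 − 6400·2.500) / 982.0 = 96.47 mg/L.

96.5 mg/L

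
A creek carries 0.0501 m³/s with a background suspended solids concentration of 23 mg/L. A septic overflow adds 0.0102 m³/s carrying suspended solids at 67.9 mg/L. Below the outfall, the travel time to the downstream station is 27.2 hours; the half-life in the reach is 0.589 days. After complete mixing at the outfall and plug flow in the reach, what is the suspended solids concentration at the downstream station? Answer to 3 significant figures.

Mixed concentration C = ΣQC/ΣQ = (0.05010·23.00 + 0.01020·67.90) / 0.06030 = 1.845/0.06030 = 30.60 mg/L.
Half-life 0.589 d → k = ln 2 / 0.589 = 1.177 d⁻¹.
Applying C = C₀e^(−kt): 30.60 × 0.2635 = 8.062 mg/L.

8.06 mg/L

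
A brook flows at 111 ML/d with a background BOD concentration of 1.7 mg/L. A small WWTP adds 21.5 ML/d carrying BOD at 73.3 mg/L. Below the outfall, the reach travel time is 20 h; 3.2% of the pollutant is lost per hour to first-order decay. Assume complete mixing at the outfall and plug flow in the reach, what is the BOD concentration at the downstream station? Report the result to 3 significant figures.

Mixed concentration C = ΣQC/ΣQ = (111.0·1.700 + 21.50·73.30) / 132.5 = 1765/132.5 = 13.32 mg/L.
3.2%/h lost → k = −ln(1 − 0.032) = 0.03252 h⁻¹.
After decay, C = 13.32 × e^(−kt) = 13.32 × 0.5218 = 6.949 mg/L.

6.95 mg/L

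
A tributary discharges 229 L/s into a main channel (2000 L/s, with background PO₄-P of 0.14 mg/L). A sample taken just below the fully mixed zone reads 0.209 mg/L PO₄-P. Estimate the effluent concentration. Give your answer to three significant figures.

0.812 mg/L

Mass balance: 2000·0.1400 + 229.0·Cₑ = 2229·0.2090
→ Cₑ = (2229·0.2090 − 2000·0.1400) / 229.0 = 0.8116 mg/L.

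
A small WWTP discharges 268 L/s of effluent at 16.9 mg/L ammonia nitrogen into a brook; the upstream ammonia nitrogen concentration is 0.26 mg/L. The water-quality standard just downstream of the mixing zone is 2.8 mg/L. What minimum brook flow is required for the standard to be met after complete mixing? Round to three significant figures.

1490 L/s

Set C_mix = 2.8: (Q·0.2600 + 268.0·16.90) / (Q + 268.0) = 2.8
→ Q = 268.0·(16.90 − 2.8)/(2.8 − 0.2600) = 1488 L/s.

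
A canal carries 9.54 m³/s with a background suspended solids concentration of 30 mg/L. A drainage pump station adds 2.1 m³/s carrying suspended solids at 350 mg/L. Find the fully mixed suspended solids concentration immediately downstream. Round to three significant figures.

87.7 mg/L

After mixing, C = (9.540·30.00 + 2.100·350.0) / 11.64 = 1021/11.64 = 87.73 mg/L.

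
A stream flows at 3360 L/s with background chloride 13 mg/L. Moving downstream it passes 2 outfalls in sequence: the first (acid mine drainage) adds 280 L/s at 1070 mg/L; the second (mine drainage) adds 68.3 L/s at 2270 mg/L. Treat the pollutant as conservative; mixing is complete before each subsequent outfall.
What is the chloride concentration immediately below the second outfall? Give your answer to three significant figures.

134 mg/L

Outfall 1: combined Q = 3640 L/s; C = (3360·13.00 + 280.0·1070)/3640 = 94.31 mg/L.
Outfall 2: combined Q = 3708 L/s; C = (3640·94.31 + 68.30·2270)/3708 = 134.4 mg/L.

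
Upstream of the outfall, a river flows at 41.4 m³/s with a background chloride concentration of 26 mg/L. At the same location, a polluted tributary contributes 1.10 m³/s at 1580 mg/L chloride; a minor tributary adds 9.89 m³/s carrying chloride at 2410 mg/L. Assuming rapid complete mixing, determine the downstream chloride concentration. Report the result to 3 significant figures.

Flow-weighted average: C = (41.40·26.00 + 1.100·1580 + 9.890·2410) / 52.39 = 26650/52.39 = 508.7 mg/L.

509 mg/L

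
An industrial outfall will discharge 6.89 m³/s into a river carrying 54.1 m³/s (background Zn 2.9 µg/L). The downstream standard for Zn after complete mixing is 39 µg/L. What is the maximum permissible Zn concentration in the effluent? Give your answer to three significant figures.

322 µg/L

At the limit, (Qr·Cr + Qe·Cₑ)/(Qr + Qe) = 39:
Cₑ = (60.99·39 − 54.10·2.900) / 6.890 = 322.5 µg/L.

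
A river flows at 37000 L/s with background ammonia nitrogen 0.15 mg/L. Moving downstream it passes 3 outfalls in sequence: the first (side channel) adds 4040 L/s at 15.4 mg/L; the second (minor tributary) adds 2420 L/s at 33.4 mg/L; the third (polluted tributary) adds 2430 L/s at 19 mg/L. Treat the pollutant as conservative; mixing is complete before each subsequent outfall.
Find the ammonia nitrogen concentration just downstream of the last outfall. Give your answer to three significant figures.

4.24 mg/L

Outfall 1: combined Q = 41040 L/s; C = (37000·0.1500 + 4040·15.40)/41040 = 1.651 mg/L.
Outfall 2: combined Q = 43460 L/s; C = (41040·1.651 + 2420·33.40)/43460 = 3.419 mg/L.
Outfall 3: combined Q = 45890 L/s; C = (43460·3.419 + 2430·19.00)/45890 = 4.244 mg/L.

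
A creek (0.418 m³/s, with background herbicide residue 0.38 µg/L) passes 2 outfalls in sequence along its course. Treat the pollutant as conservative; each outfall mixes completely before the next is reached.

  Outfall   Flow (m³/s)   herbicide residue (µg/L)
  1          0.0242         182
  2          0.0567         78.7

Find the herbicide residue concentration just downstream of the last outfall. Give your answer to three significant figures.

18.1 µg/L

After outfall 1: Q = 0.4180 + 0.02420 = 0.4422 m³/s; C = (0.4180·0.3800 + 0.02420·182.0)/0.4422 = 10.32 µg/L.
After outfall 2: Q = 0.4422 + 0.05670 = 0.4989 m³/s; C = (0.4422·10.32 + 0.05670·78.70)/0.4989 = 18.09 µg/L.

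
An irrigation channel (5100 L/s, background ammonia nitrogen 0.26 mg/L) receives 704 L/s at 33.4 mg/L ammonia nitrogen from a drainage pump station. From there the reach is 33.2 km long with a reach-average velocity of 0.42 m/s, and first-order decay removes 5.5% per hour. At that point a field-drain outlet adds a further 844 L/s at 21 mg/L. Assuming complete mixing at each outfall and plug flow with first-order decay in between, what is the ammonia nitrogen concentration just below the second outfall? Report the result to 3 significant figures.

3.74 mg/L

After mixing, C = (5100·0.2600 + 704.0·33.40) / 5804 = 24840/5804 = 4.280 mg/L; combined flow 5804 L/s.
Travel time t = 33.2·1000 / 0.42 = 79050 s = 21.96 h.
5.5%/h lost → k = −ln(1 − 0.055) = 0.05657 h⁻¹.
Applying C = C₀e^(−kt): 4.280 × 0.2888 = 1.236 mg/L.
At the second outfall, C = (5804·1.236 + 844.0·21.00) / (5804 + 844.0) = 3.745 mg/L.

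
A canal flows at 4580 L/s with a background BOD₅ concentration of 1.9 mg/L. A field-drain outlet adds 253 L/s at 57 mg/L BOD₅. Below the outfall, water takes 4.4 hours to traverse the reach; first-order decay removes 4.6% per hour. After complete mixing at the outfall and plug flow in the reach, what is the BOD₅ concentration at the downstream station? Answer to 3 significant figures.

3.89 mg/L

After mixing, C = (4580·1.900 + 253.0·57.00) / 4833 = 23120/4833 = 4.784 mg/L.
4.6%/h lost → k = −ln(1 − 0.046) = 0.04709 h⁻¹.
Decay over the reach: 4.784·exp(−kt) = 4.784·0.8129 = 3.889 mg/L.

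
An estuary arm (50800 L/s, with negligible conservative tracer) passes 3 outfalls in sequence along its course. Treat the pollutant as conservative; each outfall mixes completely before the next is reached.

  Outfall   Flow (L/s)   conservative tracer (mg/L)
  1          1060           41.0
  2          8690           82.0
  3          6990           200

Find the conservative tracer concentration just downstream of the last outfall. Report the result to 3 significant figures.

After outfall 1: Q = 50800 + 1060 = 51860 L/s; C = (50800·0 + 1060·41.00)/51860 = 0.8380 mg/L.
After outfall 2: Q = 51860 + 8690 = 60550 L/s; C = (51860·0.8380 + 8690·82.00)/60550 = 12.49 mg/L.
After outfall 3: Q = 60550 + 6990 = 67540 L/s; C = (60550·12.49 + 6990·200.0)/67540 = 31.89 mg/L.

31.9 mg/L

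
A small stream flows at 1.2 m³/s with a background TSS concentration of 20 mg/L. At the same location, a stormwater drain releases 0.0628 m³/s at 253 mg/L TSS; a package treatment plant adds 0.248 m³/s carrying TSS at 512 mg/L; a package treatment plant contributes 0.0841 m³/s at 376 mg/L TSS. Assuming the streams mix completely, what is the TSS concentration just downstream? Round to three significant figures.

After mixing, C = (1.200·20.00 + 0.06280·253.0 + 0.2480·512.0 + 0.08410·376.0) / 1.595 = 198.5/1.595 = 124.5 mg/L.

124 mg/L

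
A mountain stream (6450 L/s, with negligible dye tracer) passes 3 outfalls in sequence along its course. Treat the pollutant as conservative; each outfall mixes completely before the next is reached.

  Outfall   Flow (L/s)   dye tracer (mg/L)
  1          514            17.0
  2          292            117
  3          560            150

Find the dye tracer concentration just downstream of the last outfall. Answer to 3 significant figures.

After outfall 1: Q = 6450 + 514.0 = 6964 L/s; C = (6450·0 + 514.0·17.00)/6964 = 1.255 mg/L.
After outfall 2: Q = 6964 + 292.0 = 7256 L/s; C = (6964·1.255 + 292.0·117.0)/7256 = 5.913 mg/L.
After outfall 3: Q = 7256 + 560.0 = 7816 L/s; C = (7256·5.913 + 560.0·150.0)/7816 = 16.24 mg/L.

16.2 mg/L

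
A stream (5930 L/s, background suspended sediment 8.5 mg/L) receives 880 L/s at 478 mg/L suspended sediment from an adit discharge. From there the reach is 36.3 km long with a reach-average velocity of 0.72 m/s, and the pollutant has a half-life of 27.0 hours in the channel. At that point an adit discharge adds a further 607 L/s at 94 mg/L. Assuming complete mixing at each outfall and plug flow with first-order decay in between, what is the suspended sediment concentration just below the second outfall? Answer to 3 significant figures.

Mass balance: C = (5930·8.500 + 880.0·478.0) / 6810 = 471000/6810 = 69.17 mg/L; combined flow 6810 L/s.
Travel time t = 36.3·1000 / 0.72 = 50420 s = 14.00 h.
Half-life 27.0 h → k = ln 2 / 27.0 = 0.02567 h⁻¹ = 0.6161 d⁻¹.
Decay over the reach: 69.17·exp(−kt) = 69.17·0.6980 = 48.28 mg/L.
Second outfall: C = (6810·48.28 + 607.0·94.00)/7417 = 52.02 mg/L.

52.0 mg/L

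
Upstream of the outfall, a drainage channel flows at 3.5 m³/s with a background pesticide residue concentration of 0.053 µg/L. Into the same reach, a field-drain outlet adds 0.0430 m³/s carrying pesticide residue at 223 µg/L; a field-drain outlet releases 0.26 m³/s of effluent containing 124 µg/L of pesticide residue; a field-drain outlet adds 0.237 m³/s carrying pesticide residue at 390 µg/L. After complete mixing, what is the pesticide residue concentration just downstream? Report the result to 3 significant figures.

33.3 µg/L

Mass balance: C = (3.500·0.05300 + 0.04300·223.0 + 0.2600·124.0 + 0.2370·390.0) / 4.040 = 134.4/4.040 = 33.28 µg/L.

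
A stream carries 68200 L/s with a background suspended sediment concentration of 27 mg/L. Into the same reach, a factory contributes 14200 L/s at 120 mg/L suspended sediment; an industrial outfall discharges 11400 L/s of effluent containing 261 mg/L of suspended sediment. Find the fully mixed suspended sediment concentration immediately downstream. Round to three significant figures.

Flow-weighted average: C = (68200·27.00 + 14200·120.0 + 11400·261.0) / 93800 = 6521000/93800 = 69.52 mg/L.

69.5 mg/L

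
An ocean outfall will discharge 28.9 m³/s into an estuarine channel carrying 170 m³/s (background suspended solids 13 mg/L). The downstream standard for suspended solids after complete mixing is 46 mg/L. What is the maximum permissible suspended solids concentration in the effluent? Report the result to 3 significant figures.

240 mg/L

At the limit, (Qr·Cr + Qe·Cₑ)/(Qr + Qe) = 46:
Cₑ = (198.9·46 − 170.0·13.00) / 28.90 = 240.1 mg/L.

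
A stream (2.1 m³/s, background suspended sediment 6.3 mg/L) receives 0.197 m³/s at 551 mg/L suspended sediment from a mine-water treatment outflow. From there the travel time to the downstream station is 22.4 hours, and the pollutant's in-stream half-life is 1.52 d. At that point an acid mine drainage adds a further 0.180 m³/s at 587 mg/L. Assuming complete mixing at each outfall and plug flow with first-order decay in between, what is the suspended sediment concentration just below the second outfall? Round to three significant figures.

After mixing, C = (2.100·6.300 + 0.1970·551.0) / 2.297 = 121.8/2.297 = 53.02 mg/L; combined flow 2.297 m³/s.
Half-life 1.52 d → k = ln 2 / 1.52 = 0.4560 d⁻¹.
First-order decay: C = 53.02·exp(−k·t) = 53.02·0.6534 = 34.64 mg/L.
Second outfall: C = (2.297·34.64 + 0.1800·587.0)/2.477 = 74.78 mg/L.

74.8 mg/L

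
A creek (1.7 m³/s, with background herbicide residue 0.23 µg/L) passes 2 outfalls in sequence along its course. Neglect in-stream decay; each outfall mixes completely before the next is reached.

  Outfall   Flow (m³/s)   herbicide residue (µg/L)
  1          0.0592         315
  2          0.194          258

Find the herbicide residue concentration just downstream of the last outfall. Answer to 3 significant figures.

Below outfall 1: Q → 1.759 m³/s, C = (1.700·0.2300 + 0.05920·315.0)/1.759 = 10.82 µg/L.
Below outfall 2: Q → 1.953 m³/s, C = (1.759·10.82 + 0.1940·258.0)/1.953 = 35.37 µg/L.

35.4 µg/L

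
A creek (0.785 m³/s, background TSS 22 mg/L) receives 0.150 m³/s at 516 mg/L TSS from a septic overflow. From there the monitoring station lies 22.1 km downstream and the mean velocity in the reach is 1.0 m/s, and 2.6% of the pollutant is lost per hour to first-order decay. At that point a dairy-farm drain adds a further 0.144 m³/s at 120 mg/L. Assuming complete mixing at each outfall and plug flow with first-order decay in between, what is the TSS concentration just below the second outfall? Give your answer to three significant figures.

After mixing, C = (0.7850·22.00 + 0.1500·516.0) / 0.9350 = 94.67/0.9350 = 101.3 mg/L; combined flow 0.9350 m³/s.
Travel time t = 22.1·1000 / 1.0 = 22100 s = 6.139 h.
2.6%/h lost → k = −ln(1 − 0.026) = 0.02634 h⁻¹.
First-order decay: C = 101.3·exp(−k·t) = 101.3·0.8507 = 86.13 mg/L.
Second outfall: C = (0.9350·86.13 + 0.1440·120.0)/1.079 = 90.65 mg/L.

90.7 mg/L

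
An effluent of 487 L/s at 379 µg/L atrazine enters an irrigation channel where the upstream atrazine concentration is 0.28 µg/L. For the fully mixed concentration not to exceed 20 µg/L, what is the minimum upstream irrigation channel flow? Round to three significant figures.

Set C_mix = 20: (Q·0.2800 + 487.0·379.0) / (Q + 487.0) = 20
→ Q = 487.0·(379.0 − 20)/(20 − 0.2800) = 8866 L/s.

8870 L/s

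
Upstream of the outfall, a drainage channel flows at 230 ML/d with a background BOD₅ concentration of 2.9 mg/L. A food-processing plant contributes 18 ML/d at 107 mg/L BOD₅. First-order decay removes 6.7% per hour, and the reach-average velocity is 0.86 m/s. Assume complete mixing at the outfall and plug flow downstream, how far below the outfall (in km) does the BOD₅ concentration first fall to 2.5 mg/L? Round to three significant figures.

Conservation of mass: C = (230.0·2.900 + 18.00·107.0) / 248.0 = 2593/248.0 = 10.46 mg/L.
6.7%/h lost → k = −ln(1 − 0.067) = 0.06935 h⁻¹.
Set 10.46·exp(−k·t) = 2.5 → t = ln(10.46/2.5)/k = 74280 s = 20.63 h.
Distance = v·t = 0.86·74280 = 63880 m = 63.88 km.

63.9 km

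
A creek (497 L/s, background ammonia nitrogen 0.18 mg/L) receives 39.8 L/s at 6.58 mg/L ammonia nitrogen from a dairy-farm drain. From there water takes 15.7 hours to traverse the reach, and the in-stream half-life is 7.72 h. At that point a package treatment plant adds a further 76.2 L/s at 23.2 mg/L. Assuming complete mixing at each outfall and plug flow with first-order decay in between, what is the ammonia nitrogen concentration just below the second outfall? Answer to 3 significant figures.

3.02 mg/L

Mass balance: C = (497.0·0.1800 + 39.80·6.580) / 536.8 = 351.3/536.8 = 0.6545 mg/L; combined flow 536.8 L/s.
Half-life 7.72 h → k = ln 2 / 7.72 = 0.08979 h⁻¹ = 2.155 d⁻¹.
Decay over the reach: 0.6545·exp(−kt) = 0.6545·0.2442 = 0.1599 mg/L.
At the second outfall, C = (536.8·0.1599 + 76.20·23.20) / (536.8 + 76.20) = 3.024 mg/L.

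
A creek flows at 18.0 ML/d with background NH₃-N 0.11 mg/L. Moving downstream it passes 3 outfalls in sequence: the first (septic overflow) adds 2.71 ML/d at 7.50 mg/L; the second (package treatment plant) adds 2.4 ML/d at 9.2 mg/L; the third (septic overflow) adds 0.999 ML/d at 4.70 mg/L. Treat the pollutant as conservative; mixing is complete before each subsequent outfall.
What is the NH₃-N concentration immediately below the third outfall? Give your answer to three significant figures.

2.04 mg/L

After outfall 1: Q = 18.00 + 2.710 = 20.71 ML/d; C = (18.00·0.1100 + 2.710·7.500)/20.71 = 1.077 mg/L.
After outfall 2: Q = 20.71 + 2.400 = 23.11 ML/d; C = (20.71·1.077 + 2.400·9.200)/23.11 = 1.921 mg/L.
After outfall 3: Q = 23.11 + 0.9990 = 24.11 ML/d; C = (23.11·1.921 + 0.9990·4.700)/24.11 = 2.036 mg/L.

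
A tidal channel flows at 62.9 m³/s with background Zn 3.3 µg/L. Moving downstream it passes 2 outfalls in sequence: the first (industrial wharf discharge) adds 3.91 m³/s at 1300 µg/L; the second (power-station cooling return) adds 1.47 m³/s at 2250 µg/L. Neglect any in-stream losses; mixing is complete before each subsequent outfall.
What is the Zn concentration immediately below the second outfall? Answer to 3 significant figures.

126 µg/L

After outfall 1: Q = 62.90 + 3.910 = 66.81 m³/s; C = (62.90·3.300 + 3.910·1300)/66.81 = 79.19 µg/L.
After outfall 2: Q = 66.81 + 1.470 = 68.28 m³/s; C = (66.81·79.19 + 1.470·2250)/68.28 = 125.9 µg/L.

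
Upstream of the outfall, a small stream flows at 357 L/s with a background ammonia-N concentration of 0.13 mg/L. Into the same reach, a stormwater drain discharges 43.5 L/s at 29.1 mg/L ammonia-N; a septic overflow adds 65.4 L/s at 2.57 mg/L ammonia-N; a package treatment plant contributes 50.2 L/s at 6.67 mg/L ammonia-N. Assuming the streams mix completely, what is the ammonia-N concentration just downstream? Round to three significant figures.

Flow-weighted average: C = (357.0·0.1300 + 43.50·29.10 + 65.40·2.570 + 50.20·6.670) / 516.1 = 1815/516.1 = 3.517 mg/L.

3.52 mg/L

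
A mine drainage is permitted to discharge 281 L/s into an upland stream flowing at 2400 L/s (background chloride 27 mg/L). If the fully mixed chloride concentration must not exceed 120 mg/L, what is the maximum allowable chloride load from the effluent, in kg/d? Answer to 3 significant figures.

Mass balance at the limit: 2400·27.00 + 281.0·Cₑ = 2681·120 → Cₑ = 914.3 mg/L.
281.0 L/s = 0.2810 m³/s. Load = 0.2810 m³/s × 914.3 g/m³ × 86 400 s/d = 22200 kg/d.

22200 kg/d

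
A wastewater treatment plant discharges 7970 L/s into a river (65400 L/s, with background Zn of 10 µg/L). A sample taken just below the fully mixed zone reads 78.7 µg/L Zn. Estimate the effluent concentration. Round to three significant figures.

Mass balance: 65400·10.00 + 7970·Cₑ = 73370·78.70
→ Cₑ = (73370·78.70 − 65400·10.00) / 7970 = 642.4 µg/L.

642 µg/L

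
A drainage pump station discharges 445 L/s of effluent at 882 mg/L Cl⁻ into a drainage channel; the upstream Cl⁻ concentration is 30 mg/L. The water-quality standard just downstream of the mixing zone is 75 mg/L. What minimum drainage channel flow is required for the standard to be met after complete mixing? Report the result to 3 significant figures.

7980 L/s

Set C_mix = 75: (Q·30.00 + 445.0·882.0) / (Q + 445.0) = 75
→ Q = 445.0·(882.0 − 75)/(75 − 30.00) = 7980 L/s.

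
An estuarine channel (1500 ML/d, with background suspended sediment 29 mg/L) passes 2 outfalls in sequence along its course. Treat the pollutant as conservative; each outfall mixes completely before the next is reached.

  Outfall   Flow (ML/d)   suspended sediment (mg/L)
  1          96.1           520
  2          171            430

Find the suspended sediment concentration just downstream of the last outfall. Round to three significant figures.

Outfall 1: combined Q = 1596 ML/d; C = (1500·29.00 + 96.10·520.0)/1596 = 58.56 mg/L.
Outfall 2: combined Q = 1767 ML/d; C = (1596·58.56 + 171.0·430.0)/1767 = 94.51 mg/L.

94.5 mg/L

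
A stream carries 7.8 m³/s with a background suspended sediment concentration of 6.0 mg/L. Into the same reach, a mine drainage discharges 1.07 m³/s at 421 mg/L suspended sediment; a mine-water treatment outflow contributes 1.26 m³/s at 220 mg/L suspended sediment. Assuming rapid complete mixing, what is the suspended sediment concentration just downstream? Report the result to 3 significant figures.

76.5 mg/L

Mass balance: C = (7.800·6.000 + 1.070·421.0 + 1.260·220.0) / 10.13 = 774.5/10.13 = 76.45 mg/L.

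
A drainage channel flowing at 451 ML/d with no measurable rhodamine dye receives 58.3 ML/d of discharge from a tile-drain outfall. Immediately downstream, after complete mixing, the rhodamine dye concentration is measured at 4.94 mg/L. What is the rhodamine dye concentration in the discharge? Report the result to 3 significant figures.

Mass balance: 451.0·0 + 58.30·Cₑ = 509.3·4.940
→ Cₑ = (509.3·4.940 − 451.0·0) / 58.30 = 43.16 mg/L.

43.2 mg/L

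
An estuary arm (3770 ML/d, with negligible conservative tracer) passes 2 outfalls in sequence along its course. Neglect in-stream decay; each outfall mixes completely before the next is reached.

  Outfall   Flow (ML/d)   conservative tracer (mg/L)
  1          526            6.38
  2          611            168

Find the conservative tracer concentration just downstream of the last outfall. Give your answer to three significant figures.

21.6 mg/L

After outfall 1: Q = 3770 + 526.0 = 4296 ML/d; C = (3770·0 + 526.0·6.380)/4296 = 0.7812 mg/L.
After outfall 2: Q = 4296 + 611.0 = 4907 ML/d; C = (4296·0.7812 + 611.0·168.0)/4907 = 21.60 mg/L.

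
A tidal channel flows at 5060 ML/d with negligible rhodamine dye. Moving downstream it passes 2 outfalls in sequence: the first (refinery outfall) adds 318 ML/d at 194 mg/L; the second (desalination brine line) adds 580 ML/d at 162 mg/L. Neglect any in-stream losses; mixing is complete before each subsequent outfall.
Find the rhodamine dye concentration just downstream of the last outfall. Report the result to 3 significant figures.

26.1 mg/L

After outfall 1: Q = 5060 + 318.0 = 5378 ML/d; C = (5060·0 + 318.0·194.0)/5378 = 11.47 mg/L.
After outfall 2: Q = 5378 + 580.0 = 5958 ML/d; C = (5378·11.47 + 580.0·162.0)/5958 = 26.12 mg/L.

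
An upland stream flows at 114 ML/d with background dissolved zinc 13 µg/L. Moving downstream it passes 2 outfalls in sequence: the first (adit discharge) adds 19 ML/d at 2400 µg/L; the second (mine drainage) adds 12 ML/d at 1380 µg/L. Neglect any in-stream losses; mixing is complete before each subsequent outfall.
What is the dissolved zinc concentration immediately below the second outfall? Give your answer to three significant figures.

Outfall 1: combined Q = 133.0 ML/d; C = (114.0·13.00 + 19.00·2400)/133.0 = 354.0 µg/L.
Outfall 2: combined Q = 145.0 ML/d; C = (133.0·354.0 + 12.00·1380)/145.0 = 438.9 µg/L.

439 µg/L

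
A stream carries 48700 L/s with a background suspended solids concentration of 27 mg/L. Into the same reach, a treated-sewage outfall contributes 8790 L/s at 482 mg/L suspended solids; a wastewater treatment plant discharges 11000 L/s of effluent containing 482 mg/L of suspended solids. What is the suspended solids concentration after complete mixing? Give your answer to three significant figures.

158 mg/L

Mass balance: C = (48700·27.00 + 8790·482.0 + 11000·482.0) / 68490 = 10850000/68490 = 158.5 mg/L.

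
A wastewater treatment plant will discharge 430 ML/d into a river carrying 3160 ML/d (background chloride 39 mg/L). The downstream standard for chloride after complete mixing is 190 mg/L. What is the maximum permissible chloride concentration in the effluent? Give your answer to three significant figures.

1300 mg/L

At the limit, (Qr·Cr + Qe·Cₑ)/(Qr + Qe) = 190:
Cₑ = (3590·190 − 3160·39.00) / 430.0 = 1300 mg/L.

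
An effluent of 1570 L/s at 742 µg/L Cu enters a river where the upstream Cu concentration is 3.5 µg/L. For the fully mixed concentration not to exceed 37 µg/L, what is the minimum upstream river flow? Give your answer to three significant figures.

33000 L/s

Set C_mix = 37: (Q·3.500 + 1570·742.0) / (Q + 1570) = 37
→ Q = 1570·(742.0 − 37)/(37 − 3.500) = 33040 L/s.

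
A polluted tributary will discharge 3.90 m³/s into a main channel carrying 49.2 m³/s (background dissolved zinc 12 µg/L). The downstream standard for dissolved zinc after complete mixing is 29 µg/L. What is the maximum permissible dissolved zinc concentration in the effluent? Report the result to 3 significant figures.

243 µg/L

At the limit, (Qr·Cr + Qe·Cₑ)/(Qr + Qe) = 29:
Cₑ = (53.10·29 − 49.20·12.00) / 3.900 = 243.5 µg/L.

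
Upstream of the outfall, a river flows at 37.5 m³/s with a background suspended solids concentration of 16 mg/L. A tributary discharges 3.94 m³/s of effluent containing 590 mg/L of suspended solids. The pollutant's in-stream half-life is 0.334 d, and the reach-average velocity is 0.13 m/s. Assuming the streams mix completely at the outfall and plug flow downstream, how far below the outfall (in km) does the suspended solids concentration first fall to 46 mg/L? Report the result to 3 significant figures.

Mixed concentration C = ΣQC/ΣQ = (37.50·16.00 + 3.940·590.0) / 41.44 = 2925/41.44 = 70.57 mg/L.
Half-life 0.334 d → k = ln 2 / 0.334 = 2.075 d⁻¹.
Set 70.57·exp(−k·t) = 46 → t = ln(70.57/46)/k = 17820 s = 4.950 h.
Distance = v·t = 0.13·17820 = 2317 m = 2.317 km.

2.32 km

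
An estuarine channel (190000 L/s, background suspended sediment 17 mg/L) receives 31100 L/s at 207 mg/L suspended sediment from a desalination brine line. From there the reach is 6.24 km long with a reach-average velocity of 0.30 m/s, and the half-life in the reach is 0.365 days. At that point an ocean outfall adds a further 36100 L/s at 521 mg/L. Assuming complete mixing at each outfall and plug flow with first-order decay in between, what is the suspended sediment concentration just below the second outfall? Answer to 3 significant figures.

Flow-weighted average: C = (190000·17.00 + 31100·207.0) / 221100 = 9668000/221100 = 43.73 mg/L; combined flow 221100 L/s.
Travel time t = 6.24·1000 / 0.30 = 20800 s = 5.778 h.
Half-life 0.365 d → k = ln 2 / 0.365 = 1.899 d⁻¹.
After decay, C = 43.73 × e^(−kt) = 43.73 × 0.6331 = 27.68 mg/L.
At the second outfall, C = (221100·27.68 + 36100·521.0) / (221100 + 36100) = 96.92 mg/L.

96.9 mg/L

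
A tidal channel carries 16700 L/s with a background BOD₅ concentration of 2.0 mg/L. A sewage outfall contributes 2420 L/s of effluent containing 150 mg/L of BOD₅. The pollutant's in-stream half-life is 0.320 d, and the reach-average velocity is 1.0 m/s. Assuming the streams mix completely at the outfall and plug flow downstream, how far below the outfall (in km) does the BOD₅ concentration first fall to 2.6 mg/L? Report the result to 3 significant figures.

After mixing, C = (16700·2.000 + 2420·150.0) / 19120 = 396400/19120 = 20.73 mg/L.
Half-life 0.320 d → k = ln 2 / 0.320 = 2.166 d⁻¹.
Set 20.73·exp(−k·t) = 2.6 → t = ln(20.73/2.6)/k = 82810 s = 23.00 h.
Distance = v·t = 1.0·82810 = 82810 m = 82.81 km.

82.8 km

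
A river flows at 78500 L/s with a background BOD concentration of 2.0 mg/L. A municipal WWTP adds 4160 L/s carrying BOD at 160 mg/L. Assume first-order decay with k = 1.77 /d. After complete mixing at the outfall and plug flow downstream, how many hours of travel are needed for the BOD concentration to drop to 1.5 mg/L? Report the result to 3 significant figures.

Flow-weighted average: C = (78500·2.000 + 4160·160.0) / 82660 = 822600/82660 = 9.952 mg/L.
9.952·exp(−k·t) = 1.5 → t = ln(9.952/1.5)/k = 92370 s = 25.66 h.

25.7 h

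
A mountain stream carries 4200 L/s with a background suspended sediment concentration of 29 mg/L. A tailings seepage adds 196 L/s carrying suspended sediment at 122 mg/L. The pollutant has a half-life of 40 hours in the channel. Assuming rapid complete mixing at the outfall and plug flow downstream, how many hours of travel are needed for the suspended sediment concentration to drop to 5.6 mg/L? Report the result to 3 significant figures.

103 h

After mixing, C = (4200·29.00 + 196.0·122.0) / 4396 = 145700/4396 = 33.15 mg/L.
Half-life 40 h → k = ln 2 / 40 = 0.01733 h⁻¹ = 0.4159 d⁻¹.
33.15·exp(−k·t) = 5.6 → t = ln(33.15/5.6)/k = 369400 s = 102.6 h.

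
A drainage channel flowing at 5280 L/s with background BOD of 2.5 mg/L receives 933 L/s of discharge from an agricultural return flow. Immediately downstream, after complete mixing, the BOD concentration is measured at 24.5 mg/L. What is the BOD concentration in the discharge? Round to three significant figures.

149 mg/L

Mass balance: 5280·2.500 + 933.0·Cₑ = 6213·24.50
→ Cₑ = (6213·24.50 − 5280·2.500) / 933.0 = 149.0 mg/L.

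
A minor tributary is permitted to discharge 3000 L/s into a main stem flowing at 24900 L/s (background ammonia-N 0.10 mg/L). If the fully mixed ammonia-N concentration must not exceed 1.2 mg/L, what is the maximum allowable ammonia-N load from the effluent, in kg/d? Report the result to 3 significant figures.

2680 kg/d

Mass balance at the limit: 24900·0.1000 + 3000·Cₑ = 27900·1.2 → Cₑ = 10.33 mg/L.
3000 L/s = 3.000 m³/s. Load = 3.000 m³/s × 10.33 g/m³ × 86 400 s/d = 2678 kg/d.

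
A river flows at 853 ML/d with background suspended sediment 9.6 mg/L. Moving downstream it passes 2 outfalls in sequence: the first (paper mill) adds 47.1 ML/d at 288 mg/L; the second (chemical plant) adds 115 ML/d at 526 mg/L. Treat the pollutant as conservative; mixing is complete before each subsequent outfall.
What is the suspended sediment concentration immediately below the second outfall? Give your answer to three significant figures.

81.0 mg/L

Below outfall 1: Q → 900.1 ML/d, C = (853.0·9.600 + 47.10·288.0)/900.1 = 24.17 mg/L.
Below outfall 2: Q → 1015 ML/d, C = (900.1·24.17 + 115.0·526.0)/1015 = 81.02 mg/L.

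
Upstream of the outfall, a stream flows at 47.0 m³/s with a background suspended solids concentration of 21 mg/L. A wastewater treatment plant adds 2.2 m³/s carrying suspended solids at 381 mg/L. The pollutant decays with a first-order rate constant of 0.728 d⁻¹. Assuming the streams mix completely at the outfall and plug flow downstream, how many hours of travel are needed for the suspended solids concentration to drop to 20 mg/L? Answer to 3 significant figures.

Mixed concentration C = ΣQC/ΣQ = (47.00·21.00 + 2.200·381.0) / 49.20 = 1825/49.20 = 37.10 mg/L.
37.10·exp(−k·t) = 20 → t = ln(37.10/20)/k = 73320 s = 20.37 h.

20.4 h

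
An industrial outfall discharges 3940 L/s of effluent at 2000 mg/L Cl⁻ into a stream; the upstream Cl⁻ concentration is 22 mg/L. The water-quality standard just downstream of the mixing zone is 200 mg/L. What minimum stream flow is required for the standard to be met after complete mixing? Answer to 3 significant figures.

Set C_mix = 200: (Q·22.00 + 3940·2000) / (Q + 3940) = 200
→ Q = 3940·(2000 − 200)/(200 − 22.00) = 39840 L/s.

39800 L/s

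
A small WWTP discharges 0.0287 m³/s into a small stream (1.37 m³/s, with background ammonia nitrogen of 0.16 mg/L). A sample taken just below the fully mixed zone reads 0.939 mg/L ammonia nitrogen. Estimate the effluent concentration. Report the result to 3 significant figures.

Mass balance: 1.370·0.1600 + 0.02870·Cₑ = 1.399·0.9390
→ Cₑ = (1.399·0.9390 − 1.370·0.1600) / 0.02870 = 38.12 mg/L.

38.1 mg/L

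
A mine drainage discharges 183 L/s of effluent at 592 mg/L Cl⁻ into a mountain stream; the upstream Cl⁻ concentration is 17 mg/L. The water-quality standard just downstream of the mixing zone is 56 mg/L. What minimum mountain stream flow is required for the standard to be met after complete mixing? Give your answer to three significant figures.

2520 L/s

Set C_mix = 56: (Q·17.00 + 183.0·592.0) / (Q + 183.0) = 56
→ Q = 183.0·(592.0 − 56)/(56 − 17.00) = 2515 L/s.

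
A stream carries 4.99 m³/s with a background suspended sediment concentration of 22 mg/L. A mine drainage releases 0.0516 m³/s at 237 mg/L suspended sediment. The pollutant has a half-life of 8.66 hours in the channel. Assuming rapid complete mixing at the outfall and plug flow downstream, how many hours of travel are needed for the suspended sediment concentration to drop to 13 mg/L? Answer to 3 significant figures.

7.76 h

Mixed concentration C = ΣQC/ΣQ = (4.990·22.00 + 0.05160·237.0) / 5.042 = 122.0/5.042 = 24.20 mg/L.
Half-life 8.66 h → k = ln 2 / 8.66 = 0.08004 h⁻¹ = 1.921 d⁻¹.
24.20·exp(−k·t) = 13 → t = ln(24.20/13)/k = 27950 s = 7.764 h.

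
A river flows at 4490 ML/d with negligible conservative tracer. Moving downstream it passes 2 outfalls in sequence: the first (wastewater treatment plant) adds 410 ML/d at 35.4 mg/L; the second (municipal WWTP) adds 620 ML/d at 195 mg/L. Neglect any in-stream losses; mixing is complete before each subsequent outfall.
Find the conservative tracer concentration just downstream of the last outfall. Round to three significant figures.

After outfall 1: Q = 4490 + 410.0 = 4900 ML/d; C = (4490·0 + 410.0·35.40)/4900 = 2.962 mg/L.
After outfall 2: Q = 4900 + 620.0 = 5520 ML/d; C = (4900·2.962 + 620.0·195.0)/5520 = 24.53 mg/L.

24.5 mg/L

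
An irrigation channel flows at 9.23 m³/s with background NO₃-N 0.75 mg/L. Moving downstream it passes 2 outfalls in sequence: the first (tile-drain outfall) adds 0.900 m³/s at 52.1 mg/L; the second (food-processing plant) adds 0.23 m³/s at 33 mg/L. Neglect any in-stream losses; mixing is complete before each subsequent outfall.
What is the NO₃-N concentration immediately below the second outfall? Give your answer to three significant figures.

After outfall 1: Q = 9.230 + 0.9000 = 10.13 m³/s; C = (9.230·0.7500 + 0.9000·52.10)/10.13 = 5.312 mg/L.
After outfall 2: Q = 10.13 + 0.2300 = 10.36 m³/s; C = (10.13·5.312 + 0.2300·33.00)/10.36 = 5.927 mg/L.

5.93 mg/L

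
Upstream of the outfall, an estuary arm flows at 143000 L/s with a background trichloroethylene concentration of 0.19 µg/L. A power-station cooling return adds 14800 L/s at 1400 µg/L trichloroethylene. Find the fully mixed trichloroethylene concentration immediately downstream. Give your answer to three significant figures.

Conservation of mass: C = (143000·0.1900 + 14800·1400) / 157800 = 20750000/157800 = 131.5 µg/L.

131 µg/L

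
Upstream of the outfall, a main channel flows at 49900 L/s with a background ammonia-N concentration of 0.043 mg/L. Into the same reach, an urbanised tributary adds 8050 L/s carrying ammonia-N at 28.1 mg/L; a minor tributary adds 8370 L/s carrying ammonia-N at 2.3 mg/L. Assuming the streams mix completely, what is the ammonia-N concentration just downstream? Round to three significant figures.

Mass balance: C = (49900·0.04300 + 8050·28.10 + 8370·2.300) / 66320 = 247600/66320 = 3.733 mg/L.

3.73 mg/L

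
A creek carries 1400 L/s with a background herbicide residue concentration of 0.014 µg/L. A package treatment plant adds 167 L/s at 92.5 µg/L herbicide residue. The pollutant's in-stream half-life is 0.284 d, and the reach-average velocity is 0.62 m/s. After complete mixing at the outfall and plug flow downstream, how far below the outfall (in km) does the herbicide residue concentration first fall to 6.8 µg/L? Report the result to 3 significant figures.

8.18 km

Conservation of mass: C = (1400·0.01400 + 167.0·92.50) / 1567 = 15470/1567 = 9.871 µg/L.
Half-life 0.284 d → k = ln 2 / 0.284 = 2.441 d⁻¹.
Set 9.871·exp(−k·t) = 6.8 → t = ln(9.871/6.8)/k = 13190 s = 3.664 h.
Distance = v·t = 0.62·13190 = 8179 m = 8.179 km.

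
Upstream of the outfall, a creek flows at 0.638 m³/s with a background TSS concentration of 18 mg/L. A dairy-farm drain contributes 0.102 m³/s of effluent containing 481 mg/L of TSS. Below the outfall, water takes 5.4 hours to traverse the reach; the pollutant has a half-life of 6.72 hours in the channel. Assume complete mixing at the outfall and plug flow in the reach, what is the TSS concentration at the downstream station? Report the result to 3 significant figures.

46.9 mg/L

Mass balance: C = (0.6380·18.00 + 0.1020·481.0) / 0.7400 = 60.55/0.7400 = 81.82 mg/L.
Half-life 6.72 h → k = ln 2 / 6.72 = 0.1031 h⁻¹ = 2.476 d⁻¹.
Applying C = C₀e^(−kt): 81.82 × 0.5729 = 46.88 mg/L.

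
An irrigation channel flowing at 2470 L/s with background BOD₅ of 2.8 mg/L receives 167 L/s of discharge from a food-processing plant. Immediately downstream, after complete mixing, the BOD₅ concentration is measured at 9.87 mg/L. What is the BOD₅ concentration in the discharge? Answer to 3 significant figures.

Mass balance: 2470·2.800 + 167.0·Cₑ = 2637·9.870
→ Cₑ = (2637·9.870 − 2470·2.800) / 167.0 = 114.4 mg/L.

114 mg/L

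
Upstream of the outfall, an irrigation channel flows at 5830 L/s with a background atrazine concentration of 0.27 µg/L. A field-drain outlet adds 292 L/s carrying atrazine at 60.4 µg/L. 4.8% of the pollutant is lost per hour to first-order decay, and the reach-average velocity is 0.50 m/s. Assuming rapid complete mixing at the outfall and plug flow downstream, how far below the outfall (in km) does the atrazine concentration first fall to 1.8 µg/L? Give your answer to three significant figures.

20.3 km

Flow-weighted average: C = (5830·0.2700 + 292.0·60.40) / 6122 = 19210/6122 = 3.138 µg/L.
4.8%/h lost → k = −ln(1 − 0.048) = 0.04919 h⁻¹.
Set 3.138·exp(−k·t) = 1.8 → t = ln(3.138/1.8)/k = 40680 s = 11.30 h.
Distance = v·t = 0.50·40680 = 20340 m = 20.34 km.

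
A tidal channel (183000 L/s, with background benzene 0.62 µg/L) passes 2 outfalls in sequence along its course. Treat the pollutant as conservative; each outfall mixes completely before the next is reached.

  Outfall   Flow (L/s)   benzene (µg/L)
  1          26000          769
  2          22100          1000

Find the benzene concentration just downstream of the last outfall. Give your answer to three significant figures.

183 µg/L

Outfall 1: combined Q = 209000 L/s; C = (183000·0.6200 + 26000·769.0)/209000 = 96.21 µg/L.
Outfall 2: combined Q = 231100 L/s; C = (209000·96.21 + 22100·1000)/231100 = 182.6 µg/L.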